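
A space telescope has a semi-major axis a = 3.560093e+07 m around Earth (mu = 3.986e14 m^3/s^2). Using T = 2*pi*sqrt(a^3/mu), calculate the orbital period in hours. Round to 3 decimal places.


Step 1: a^3 / mu = 4.512155e+22 / 3.986e14 = 1.132001e+08
Step 2: sqrt(1.132001e+08) = 10639.5526 s
Step 3: T = 2*pi * 10639.5526 = 66850.28 s
Step 4: T in hours = 66850.28 / 3600 = 18.570 hours

18.570


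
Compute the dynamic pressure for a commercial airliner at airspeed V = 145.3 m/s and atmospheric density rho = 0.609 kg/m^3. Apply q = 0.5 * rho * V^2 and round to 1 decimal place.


Step 1: V^2 = 145.3^2 = 21112.09
Step 2: q = 0.5 * 0.609 * 21112.09
Step 3: q = 6428.6 Pa

6428.6


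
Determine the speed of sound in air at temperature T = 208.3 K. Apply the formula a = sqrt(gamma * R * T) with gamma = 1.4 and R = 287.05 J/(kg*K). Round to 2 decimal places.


Step 1: gamma * R * T = 1.4 * 287.05 * 208.3 = 83709.521
Step 2: a = sqrt(83709.521) = 289.33 m/s

289.33


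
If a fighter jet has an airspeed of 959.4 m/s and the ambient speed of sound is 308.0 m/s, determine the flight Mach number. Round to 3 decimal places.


Step 1: M = V / a = 959.4 / 308.0
Step 2: M = 3.115

3.115


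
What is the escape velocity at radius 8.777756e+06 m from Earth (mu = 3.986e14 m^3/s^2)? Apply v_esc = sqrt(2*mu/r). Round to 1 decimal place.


Step 1: 2*mu/r = 2 * 3.986e14 / 8.777756e+06 = 90820478.4913
Step 2: v_esc = sqrt(90820478.4913) = 9530.0 m/s

9530.0


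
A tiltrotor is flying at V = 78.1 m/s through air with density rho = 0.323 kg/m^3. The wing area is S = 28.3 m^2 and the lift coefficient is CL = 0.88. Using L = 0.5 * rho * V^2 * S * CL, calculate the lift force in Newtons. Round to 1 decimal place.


Step 1: Calculate dynamic pressure q = 0.5 * 0.323 * 78.1^2 = 0.5 * 0.323 * 6099.61 = 985.087 Pa
Step 2: Multiply by wing area and lift coefficient: L = 985.087 * 28.3 * 0.88
Step 3: L = 27877.9625 * 0.88 = 24532.6 N

24532.6


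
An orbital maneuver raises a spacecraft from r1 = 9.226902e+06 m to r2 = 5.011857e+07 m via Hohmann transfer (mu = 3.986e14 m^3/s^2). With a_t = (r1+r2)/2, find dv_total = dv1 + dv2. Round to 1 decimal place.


Step 1: Transfer semi-major axis a_t = (9.226902e+06 + 5.011857e+07) / 2 = 2.967274e+07 m
Step 2: v1 (circular at r1) = sqrt(mu/r1) = 6572.65 m/s
Step 3: v_t1 = sqrt(mu*(2/r1 - 1/a_t)) = 8542.03 m/s
Step 4: dv1 = |8542.03 - 6572.65| = 1969.38 m/s
Step 5: v2 (circular at r2) = 2820.13 m/s, v_t2 = 1572.6 m/s
Step 6: dv2 = |2820.13 - 1572.6| = 1247.53 m/s
Step 7: Total delta-v = 1969.38 + 1247.53 = 3216.9 m/s

3216.9


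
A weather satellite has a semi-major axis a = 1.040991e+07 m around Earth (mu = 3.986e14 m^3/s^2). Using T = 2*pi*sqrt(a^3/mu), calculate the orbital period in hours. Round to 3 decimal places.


Step 1: a^3 / mu = 1.128083e+21 / 3.986e14 = 2.830112e+06
Step 2: sqrt(2.830112e+06) = 1682.2937 s
Step 3: T = 2*pi * 1682.2937 = 10570.16 s
Step 4: T in hours = 10570.16 / 3600 = 2.936 hours

2.936


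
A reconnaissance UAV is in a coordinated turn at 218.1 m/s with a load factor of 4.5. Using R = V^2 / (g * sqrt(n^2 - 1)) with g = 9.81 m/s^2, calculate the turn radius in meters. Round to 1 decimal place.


Step 1: V^2 = 218.1^2 = 47567.61
Step 2: n^2 - 1 = 4.5^2 - 1 = 19.25
Step 3: sqrt(19.25) = 4.387482
Step 4: R = 47567.61 / (9.81 * 4.387482) = 1105.2 m

1105.2


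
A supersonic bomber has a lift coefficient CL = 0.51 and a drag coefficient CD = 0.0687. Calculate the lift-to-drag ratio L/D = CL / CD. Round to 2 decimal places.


Step 1: L/D = CL / CD = 0.51 / 0.0687
Step 2: L/D = 7.42

7.42


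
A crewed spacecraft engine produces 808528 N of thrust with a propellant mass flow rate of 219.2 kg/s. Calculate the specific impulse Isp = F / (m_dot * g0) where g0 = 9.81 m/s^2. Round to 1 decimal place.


Step 1: m_dot * g0 = 219.2 * 9.81 = 2150.35
Step 2: Isp = 808528 / 2150.35 = 376.0 s

376.0


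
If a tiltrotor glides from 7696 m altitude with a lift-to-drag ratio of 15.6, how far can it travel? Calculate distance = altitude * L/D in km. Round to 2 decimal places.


Step 1: Glide distance = altitude * L/D = 7696 * 15.6 = 120057.6 m
Step 2: Convert to km: 120057.6 / 1000 = 120.06 km

120.06


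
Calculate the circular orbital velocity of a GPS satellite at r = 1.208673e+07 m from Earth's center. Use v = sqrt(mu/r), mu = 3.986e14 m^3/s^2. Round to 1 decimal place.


Step 1: mu / r = 3.986e14 / 1.208673e+07 = 32978315.8886
Step 2: v = sqrt(32978315.8886) = 5742.7 m/s

5742.7


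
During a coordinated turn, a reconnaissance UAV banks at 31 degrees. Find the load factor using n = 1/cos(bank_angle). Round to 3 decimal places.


Step 1: Convert 31 degrees to radians = 0.541052
Step 2: cos(31 deg) = 0.857167
Step 3: n = 1 / 0.857167 = 1.167

1.167


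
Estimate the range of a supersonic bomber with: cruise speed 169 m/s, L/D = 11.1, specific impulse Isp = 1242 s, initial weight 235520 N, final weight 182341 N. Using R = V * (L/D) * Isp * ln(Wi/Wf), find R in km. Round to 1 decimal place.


Step 1: Coefficient = V * (L/D) * Isp = 169 * 11.1 * 1242 = 2329867.8 m
Step 2: Wi/Wf = 235520 / 182341 = 1.291646
Step 3: ln(1.291646) = 0.255917
Step 4: R = 2329867.8 * 0.255917 = 596253.4 m = 596.3 km

596.3


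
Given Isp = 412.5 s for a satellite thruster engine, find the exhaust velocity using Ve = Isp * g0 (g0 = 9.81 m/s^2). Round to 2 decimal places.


Step 1: Ve = Isp * g0 = 412.5 * 9.81
Step 2: Ve = 4046.63 m/s

4046.63


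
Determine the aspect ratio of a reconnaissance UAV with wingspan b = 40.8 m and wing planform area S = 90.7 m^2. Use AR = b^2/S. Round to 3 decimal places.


Step 1: b^2 = 40.8^2 = 1664.64
Step 2: AR = 1664.64 / 90.7 = 18.353

18.353


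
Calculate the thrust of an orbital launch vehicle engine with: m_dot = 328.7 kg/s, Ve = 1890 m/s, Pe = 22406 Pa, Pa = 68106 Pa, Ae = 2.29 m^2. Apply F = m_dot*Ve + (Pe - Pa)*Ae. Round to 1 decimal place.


Step 1: Momentum thrust = m_dot * Ve = 328.7 * 1890 = 621243.0 N
Step 2: Pressure thrust = (Pe - Pa) * Ae = (22406 - 68106) * 2.29 = -104653.00 N
Step 3: Total thrust F = 621243.0 + -104653.00 = 516590.0 N

516590.0


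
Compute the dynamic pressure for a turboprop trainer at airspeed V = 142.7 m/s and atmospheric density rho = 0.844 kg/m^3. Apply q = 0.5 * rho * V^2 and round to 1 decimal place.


Step 1: V^2 = 142.7^2 = 20363.29
Step 2: q = 0.5 * 0.844 * 20363.29
Step 3: q = 8593.3 Pa

8593.3


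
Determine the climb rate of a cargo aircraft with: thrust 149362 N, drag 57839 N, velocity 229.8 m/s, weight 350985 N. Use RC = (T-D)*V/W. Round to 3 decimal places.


Step 1: Excess thrust = T - D = 149362 - 57839 = 91523 N
Step 2: Excess power = 91523 * 229.8 = 21031985.4 W
Step 3: RC = 21031985.4 / 350985 = 59.923 m/s

59.923


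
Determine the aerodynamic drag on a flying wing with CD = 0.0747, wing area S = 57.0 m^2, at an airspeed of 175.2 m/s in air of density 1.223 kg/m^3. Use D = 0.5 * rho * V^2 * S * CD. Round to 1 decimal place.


Step 1: Dynamic pressure q = 0.5 * 1.223 * 175.2^2 = 18770.017 Pa
Step 2: Drag D = q * S * CD = 18770.017 * 57.0 * 0.0747
Step 3: D = 79920.9 N

79920.9


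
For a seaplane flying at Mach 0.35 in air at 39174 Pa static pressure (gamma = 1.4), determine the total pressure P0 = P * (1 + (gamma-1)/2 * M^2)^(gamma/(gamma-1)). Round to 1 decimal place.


Step 1: (gamma-1)/2 * M^2 = 0.2 * 0.1225 = 0.0245
Step 2: 1 + 0.0245 = 1.0245
Step 3: Exponent gamma/(gamma-1) = 3.5
Step 4: P0 = 39174 * 1.0245^3.5 = 42637.3 Pa

42637.3


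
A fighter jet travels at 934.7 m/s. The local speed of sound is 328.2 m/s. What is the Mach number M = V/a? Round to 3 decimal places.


Step 1: M = V / a = 934.7 / 328.2
Step 2: M = 2.848

2.848


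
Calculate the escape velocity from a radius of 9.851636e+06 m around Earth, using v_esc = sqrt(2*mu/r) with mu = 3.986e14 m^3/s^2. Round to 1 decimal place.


Step 1: 2*mu/r = 2 * 3.986e14 / 9.851636e+06 = 80920569.9439
Step 2: v_esc = sqrt(80920569.9439) = 8995.6 m/s

8995.6


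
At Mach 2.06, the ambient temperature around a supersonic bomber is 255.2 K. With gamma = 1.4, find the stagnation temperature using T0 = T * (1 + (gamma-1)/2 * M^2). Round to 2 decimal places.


Step 1: (gamma-1)/2 = 0.2
Step 2: M^2 = 4.2436
Step 3: 1 + 0.2 * 4.2436 = 1.84872
Step 4: T0 = 255.2 * 1.84872 = 471.79 K

471.79


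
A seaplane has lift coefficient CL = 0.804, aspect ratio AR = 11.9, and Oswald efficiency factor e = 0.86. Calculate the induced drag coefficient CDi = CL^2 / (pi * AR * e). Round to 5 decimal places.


Step 1: CL^2 = 0.804^2 = 0.646416
Step 2: pi * AR * e = 3.14159 * 11.9 * 0.86 = 32.151059
Step 3: CDi = 0.646416 / 32.151059 = 0.02011

0.02011


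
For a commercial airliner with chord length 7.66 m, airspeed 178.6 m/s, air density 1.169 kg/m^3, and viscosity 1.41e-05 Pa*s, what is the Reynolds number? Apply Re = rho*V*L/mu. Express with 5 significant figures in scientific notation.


Step 1: Numerator = rho * V * L = 1.169 * 178.6 * 7.66 = 1599.280844
Step 2: Re = 1599.280844 / 1.41e-05
Step 3: Re = 1.1342e+08

1.1342e+08


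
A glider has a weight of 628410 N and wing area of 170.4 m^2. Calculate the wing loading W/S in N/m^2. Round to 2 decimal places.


Step 1: Wing loading = W / S = 628410 / 170.4
Step 2: Wing loading = 3687.85 N/m^2

3687.85


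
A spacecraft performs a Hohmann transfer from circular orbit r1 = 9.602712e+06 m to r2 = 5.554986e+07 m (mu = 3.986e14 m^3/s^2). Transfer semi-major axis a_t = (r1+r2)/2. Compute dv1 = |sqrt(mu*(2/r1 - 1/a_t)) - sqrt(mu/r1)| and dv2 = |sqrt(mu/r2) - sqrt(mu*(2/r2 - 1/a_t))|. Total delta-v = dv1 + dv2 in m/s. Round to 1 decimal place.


Step 1: Transfer semi-major axis a_t = (9.602712e+06 + 5.554986e+07) / 2 = 3.257629e+07 m
Step 2: v1 (circular at r1) = sqrt(mu/r1) = 6442.76 m/s
Step 3: v_t1 = sqrt(mu*(2/r1 - 1/a_t)) = 8413.22 m/s
Step 4: dv1 = |8413.22 - 6442.76| = 1970.47 m/s
Step 5: v2 (circular at r2) = 2678.72 m/s, v_t2 = 1454.36 m/s
Step 6: dv2 = |2678.72 - 1454.36| = 1224.35 m/s
Step 7: Total delta-v = 1970.47 + 1224.35 = 3194.8 m/s

3194.8


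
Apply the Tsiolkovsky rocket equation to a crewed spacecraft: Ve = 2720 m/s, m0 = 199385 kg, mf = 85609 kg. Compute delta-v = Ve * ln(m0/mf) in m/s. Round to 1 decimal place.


Step 1: Mass ratio m0/mf = 199385 / 85609 = 2.329019
Step 2: ln(2.329019) = 0.845447
Step 3: delta-v = 2720 * 0.845447 = 2299.6 m/s

2299.6


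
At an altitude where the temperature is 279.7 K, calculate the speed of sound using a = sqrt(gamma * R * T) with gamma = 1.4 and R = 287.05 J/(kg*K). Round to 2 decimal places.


Step 1: gamma * R * T = 1.4 * 287.05 * 279.7 = 112403.039
Step 2: a = sqrt(112403.039) = 335.27 m/s

335.27


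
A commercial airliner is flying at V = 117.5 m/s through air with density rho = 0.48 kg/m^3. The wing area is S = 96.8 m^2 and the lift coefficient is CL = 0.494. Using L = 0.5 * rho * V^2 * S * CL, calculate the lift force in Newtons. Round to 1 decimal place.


Step 1: Calculate dynamic pressure q = 0.5 * 0.48 * 117.5^2 = 0.5 * 0.48 * 13806.25 = 3313.5 Pa
Step 2: Multiply by wing area and lift coefficient: L = 3313.5 * 96.8 * 0.494
Step 3: L = 320746.8 * 0.494 = 158448.9 N

158448.9


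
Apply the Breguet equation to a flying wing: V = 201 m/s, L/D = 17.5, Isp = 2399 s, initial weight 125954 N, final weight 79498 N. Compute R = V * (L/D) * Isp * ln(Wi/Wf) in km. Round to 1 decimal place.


Step 1: Coefficient = V * (L/D) * Isp = 201 * 17.5 * 2399 = 8438482.5 m
Step 2: Wi/Wf = 125954 / 79498 = 1.584367
Step 3: ln(1.584367) = 0.460185
Step 4: R = 8438482.5 * 0.460185 = 3883262.2 m = 3883.3 km

3883.3


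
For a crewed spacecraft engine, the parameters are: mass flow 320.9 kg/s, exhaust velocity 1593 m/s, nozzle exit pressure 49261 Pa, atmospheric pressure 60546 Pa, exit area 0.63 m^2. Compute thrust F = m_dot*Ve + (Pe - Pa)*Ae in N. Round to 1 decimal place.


Step 1: Momentum thrust = m_dot * Ve = 320.9 * 1593 = 511193.7 N
Step 2: Pressure thrust = (Pe - Pa) * Ae = (49261 - 60546) * 0.63 = -7109.55 N
Step 3: Total thrust F = 511193.7 + -7109.55 = 504084.2 N

504084.2


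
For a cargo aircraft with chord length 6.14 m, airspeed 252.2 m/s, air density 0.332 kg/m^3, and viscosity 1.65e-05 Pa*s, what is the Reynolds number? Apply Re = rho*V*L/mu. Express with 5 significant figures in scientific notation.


Step 1: Numerator = rho * V * L = 0.332 * 252.2 * 6.14 = 514.104656
Step 2: Re = 514.104656 / 1.65e-05
Step 3: Re = 3.1158e+07

3.1158e+07


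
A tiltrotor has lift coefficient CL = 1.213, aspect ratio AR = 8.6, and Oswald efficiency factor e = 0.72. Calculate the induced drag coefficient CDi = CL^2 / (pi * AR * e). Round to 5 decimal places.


Step 1: CL^2 = 1.213^2 = 1.471369
Step 2: pi * AR * e = 3.14159 * 8.6 * 0.72 = 19.452742
Step 3: CDi = 1.471369 / 19.452742 = 0.07564

0.07564


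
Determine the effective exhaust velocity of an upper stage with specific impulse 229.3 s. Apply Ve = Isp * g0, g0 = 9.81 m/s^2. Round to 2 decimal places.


Step 1: Ve = Isp * g0 = 229.3 * 9.81
Step 2: Ve = 2249.43 m/s

2249.43


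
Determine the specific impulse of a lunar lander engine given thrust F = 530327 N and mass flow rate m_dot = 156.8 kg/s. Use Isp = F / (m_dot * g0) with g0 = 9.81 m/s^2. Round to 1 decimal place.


Step 1: m_dot * g0 = 156.8 * 9.81 = 1538.21
Step 2: Isp = 530327 / 1538.21 = 344.8 s

344.8


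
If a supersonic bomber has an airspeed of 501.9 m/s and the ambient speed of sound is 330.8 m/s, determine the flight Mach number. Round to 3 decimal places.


Step 1: M = V / a = 501.9 / 330.8
Step 2: M = 1.517

1.517


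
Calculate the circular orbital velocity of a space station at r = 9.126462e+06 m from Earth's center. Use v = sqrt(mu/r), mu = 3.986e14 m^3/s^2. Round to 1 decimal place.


Step 1: mu / r = 3.986e14 / 9.126462e+06 = 43675194.1771
Step 2: v = sqrt(43675194.1771) = 6608.7 m/s

6608.7


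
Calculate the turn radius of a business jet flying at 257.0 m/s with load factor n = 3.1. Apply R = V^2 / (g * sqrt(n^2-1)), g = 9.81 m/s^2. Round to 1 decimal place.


Step 1: V^2 = 257.0^2 = 66049.0
Step 2: n^2 - 1 = 3.1^2 - 1 = 8.61
Step 3: sqrt(8.61) = 2.93428
Step 4: R = 66049.0 / (9.81 * 2.93428) = 2294.5 m

2294.5


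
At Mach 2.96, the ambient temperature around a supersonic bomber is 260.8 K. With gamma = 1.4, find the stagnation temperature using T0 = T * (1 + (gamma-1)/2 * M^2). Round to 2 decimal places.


Step 1: (gamma-1)/2 = 0.2
Step 2: M^2 = 8.7616
Step 3: 1 + 0.2 * 8.7616 = 2.75232
Step 4: T0 = 260.8 * 2.75232 = 717.81 K

717.81


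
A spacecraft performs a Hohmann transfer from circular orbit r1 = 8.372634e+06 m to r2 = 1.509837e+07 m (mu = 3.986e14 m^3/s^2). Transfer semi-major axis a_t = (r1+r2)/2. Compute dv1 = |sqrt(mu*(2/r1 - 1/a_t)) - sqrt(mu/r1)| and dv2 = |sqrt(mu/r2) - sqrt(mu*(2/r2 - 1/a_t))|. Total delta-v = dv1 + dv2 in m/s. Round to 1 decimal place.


Step 1: Transfer semi-major axis a_t = (8.372634e+06 + 1.509837e+07) / 2 = 1.173550e+07 m
Step 2: v1 (circular at r1) = sqrt(mu/r1) = 6899.82 m/s
Step 3: v_t1 = sqrt(mu*(2/r1 - 1/a_t)) = 7826.22 m/s
Step 4: dv1 = |7826.22 - 6899.82| = 926.4 m/s
Step 5: v2 (circular at r2) = 5138.11 m/s, v_t2 = 4339.94 m/s
Step 6: dv2 = |5138.11 - 4339.94| = 798.17 m/s
Step 7: Total delta-v = 926.4 + 798.17 = 1724.6 m/s

1724.6


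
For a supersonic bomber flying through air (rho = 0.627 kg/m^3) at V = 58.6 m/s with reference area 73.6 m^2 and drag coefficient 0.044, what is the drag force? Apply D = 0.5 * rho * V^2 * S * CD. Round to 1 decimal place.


Step 1: Dynamic pressure q = 0.5 * 0.627 * 58.6^2 = 1076.5465 Pa
Step 2: Drag D = q * S * CD = 1076.5465 * 73.6 * 0.044
Step 3: D = 3486.3 N

3486.3


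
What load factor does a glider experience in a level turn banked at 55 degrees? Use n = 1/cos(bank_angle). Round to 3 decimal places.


Step 1: Convert 55 degrees to radians = 0.959931
Step 2: cos(55 deg) = 0.573576
Step 3: n = 1 / 0.573576 = 1.743

1.743


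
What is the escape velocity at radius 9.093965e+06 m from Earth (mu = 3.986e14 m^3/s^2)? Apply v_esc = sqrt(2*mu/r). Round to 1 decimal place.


Step 1: 2*mu/r = 2 * 3.986e14 / 9.093965e+06 = 87662532.2398
Step 2: v_esc = sqrt(87662532.2398) = 9362.8 m/s

9362.8


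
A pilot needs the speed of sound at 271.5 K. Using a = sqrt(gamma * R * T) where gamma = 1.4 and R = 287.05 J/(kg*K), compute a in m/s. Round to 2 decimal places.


Step 1: gamma * R * T = 1.4 * 287.05 * 271.5 = 109107.705
Step 2: a = sqrt(109107.705) = 330.31 m/s

330.31


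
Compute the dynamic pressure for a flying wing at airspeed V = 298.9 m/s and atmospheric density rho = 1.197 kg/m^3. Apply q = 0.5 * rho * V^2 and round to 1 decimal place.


Step 1: V^2 = 298.9^2 = 89341.21
Step 2: q = 0.5 * 1.197 * 89341.21
Step 3: q = 53470.7 Pa

53470.7


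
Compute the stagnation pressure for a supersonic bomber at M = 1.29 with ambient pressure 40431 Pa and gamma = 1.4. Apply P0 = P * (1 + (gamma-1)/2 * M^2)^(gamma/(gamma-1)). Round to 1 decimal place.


Step 1: (gamma-1)/2 * M^2 = 0.2 * 1.6641 = 0.33282
Step 2: 1 + 0.33282 = 1.33282
Step 3: Exponent gamma/(gamma-1) = 3.5
Step 4: P0 = 40431 * 1.33282^3.5 = 110513.3 Pa

110513.3


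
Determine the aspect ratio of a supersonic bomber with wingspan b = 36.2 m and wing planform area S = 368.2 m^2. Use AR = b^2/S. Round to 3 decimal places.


Step 1: b^2 = 36.2^2 = 1310.44
Step 2: AR = 1310.44 / 368.2 = 3.559

3.559


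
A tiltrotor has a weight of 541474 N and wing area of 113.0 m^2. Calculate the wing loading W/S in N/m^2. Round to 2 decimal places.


Step 1: Wing loading = W / S = 541474 / 113.0
Step 2: Wing loading = 4791.81 N/m^2

4791.81


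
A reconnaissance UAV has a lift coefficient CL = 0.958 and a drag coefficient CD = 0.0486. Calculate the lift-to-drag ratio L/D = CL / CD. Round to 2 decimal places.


Step 1: L/D = CL / CD = 0.958 / 0.0486
Step 2: L/D = 19.71

19.71


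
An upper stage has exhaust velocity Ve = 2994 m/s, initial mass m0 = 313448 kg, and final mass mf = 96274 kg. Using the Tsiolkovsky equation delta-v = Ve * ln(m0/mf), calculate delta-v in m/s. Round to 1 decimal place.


Step 1: Mass ratio m0/mf = 313448 / 96274 = 3.255791
Step 2: ln(3.255791) = 1.180435
Step 3: delta-v = 2994 * 1.180435 = 3534.2 m/s

3534.2


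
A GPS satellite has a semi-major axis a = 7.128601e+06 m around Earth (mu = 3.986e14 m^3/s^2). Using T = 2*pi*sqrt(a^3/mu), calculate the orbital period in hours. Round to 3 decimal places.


Step 1: a^3 / mu = 3.622538e+20 / 3.986e14 = 9.088153e+05
Step 2: sqrt(9.088153e+05) = 953.318 s
Step 3: T = 2*pi * 953.318 = 5989.87 s
Step 4: T in hours = 5989.87 / 3600 = 1.664 hours

1.664


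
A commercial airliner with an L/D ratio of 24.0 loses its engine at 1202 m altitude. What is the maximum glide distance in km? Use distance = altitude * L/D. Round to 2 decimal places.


Step 1: Glide distance = altitude * L/D = 1202 * 24.0 = 28848.0 m
Step 2: Convert to km: 28848.0 / 1000 = 28.85 km

28.85


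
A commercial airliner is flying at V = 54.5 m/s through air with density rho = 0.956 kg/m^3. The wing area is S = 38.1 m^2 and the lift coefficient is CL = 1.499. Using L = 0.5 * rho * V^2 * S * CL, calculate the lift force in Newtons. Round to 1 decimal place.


Step 1: Calculate dynamic pressure q = 0.5 * 0.956 * 54.5^2 = 0.5 * 0.956 * 2970.25 = 1419.7795 Pa
Step 2: Multiply by wing area and lift coefficient: L = 1419.7795 * 38.1 * 1.499
Step 3: L = 54093.5989 * 1.499 = 81086.3 N

81086.3


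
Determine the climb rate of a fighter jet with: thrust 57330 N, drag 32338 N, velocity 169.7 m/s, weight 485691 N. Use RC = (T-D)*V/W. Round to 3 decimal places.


Step 1: Excess thrust = T - D = 57330 - 32338 = 24992 N
Step 2: Excess power = 24992 * 169.7 = 4241142.4 W
Step 3: RC = 4241142.4 / 485691 = 8.732 m/s

8.732


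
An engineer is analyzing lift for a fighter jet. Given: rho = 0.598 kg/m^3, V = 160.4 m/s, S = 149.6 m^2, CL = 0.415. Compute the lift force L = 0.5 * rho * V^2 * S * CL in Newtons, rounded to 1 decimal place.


Step 1: Calculate dynamic pressure q = 0.5 * 0.598 * 160.4^2 = 0.5 * 0.598 * 25728.16 = 7692.7198 Pa
Step 2: Multiply by wing area and lift coefficient: L = 7692.7198 * 149.6 * 0.415
Step 3: L = 1150830.8881 * 0.415 = 477594.8 N

477594.8


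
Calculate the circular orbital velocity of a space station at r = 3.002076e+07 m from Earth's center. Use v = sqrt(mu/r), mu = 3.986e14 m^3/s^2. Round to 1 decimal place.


Step 1: mu / r = 3.986e14 / 3.002076e+07 = 13277478.6514
Step 2: v = sqrt(13277478.6514) = 3643.8 m/s

3643.8


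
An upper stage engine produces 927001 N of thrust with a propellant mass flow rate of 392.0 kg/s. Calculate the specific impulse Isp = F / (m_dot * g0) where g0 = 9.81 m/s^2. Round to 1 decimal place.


Step 1: m_dot * g0 = 392.0 * 9.81 = 3845.52
Step 2: Isp = 927001 / 3845.52 = 241.1 s

241.1


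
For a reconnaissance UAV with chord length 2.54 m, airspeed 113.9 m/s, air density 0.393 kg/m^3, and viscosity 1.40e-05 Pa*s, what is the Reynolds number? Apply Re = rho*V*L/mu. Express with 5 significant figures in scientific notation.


Step 1: Numerator = rho * V * L = 0.393 * 113.9 * 2.54 = 113.697258
Step 2: Re = 113.697258 / 1.40e-05
Step 3: Re = 8.1212e+06

8.1212e+06


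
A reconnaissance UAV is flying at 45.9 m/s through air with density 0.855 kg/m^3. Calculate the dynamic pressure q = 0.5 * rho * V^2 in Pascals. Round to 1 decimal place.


Step 1: V^2 = 45.9^2 = 2106.81
Step 2: q = 0.5 * 0.855 * 2106.81
Step 3: q = 900.7 Pa

900.7


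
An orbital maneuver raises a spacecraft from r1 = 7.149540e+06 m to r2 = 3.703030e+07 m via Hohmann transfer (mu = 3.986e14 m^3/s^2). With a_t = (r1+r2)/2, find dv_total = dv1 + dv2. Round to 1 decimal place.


Step 1: Transfer semi-major axis a_t = (7.149540e+06 + 3.703030e+07) / 2 = 2.208992e+07 m
Step 2: v1 (circular at r1) = sqrt(mu/r1) = 7466.72 m/s
Step 3: v_t1 = sqrt(mu*(2/r1 - 1/a_t)) = 9667.43 m/s
Step 4: dv1 = |9667.43 - 7466.72| = 2200.72 m/s
Step 5: v2 (circular at r2) = 3280.88 m/s, v_t2 = 1866.52 m/s
Step 6: dv2 = |3280.88 - 1866.52| = 1414.36 m/s
Step 7: Total delta-v = 2200.72 + 1414.36 = 3615.1 m/s

3615.1


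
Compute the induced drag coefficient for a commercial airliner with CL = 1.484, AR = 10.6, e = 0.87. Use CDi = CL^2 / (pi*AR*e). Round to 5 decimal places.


Step 1: CL^2 = 1.484^2 = 2.202256
Step 2: pi * AR * e = 3.14159 * 10.6 * 0.87 = 28.971767
Step 3: CDi = 2.202256 / 28.971767 = 0.07601

0.07601


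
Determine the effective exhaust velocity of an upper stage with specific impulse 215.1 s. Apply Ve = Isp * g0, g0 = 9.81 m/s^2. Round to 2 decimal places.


Step 1: Ve = Isp * g0 = 215.1 * 9.81
Step 2: Ve = 2110.13 m/s

2110.13


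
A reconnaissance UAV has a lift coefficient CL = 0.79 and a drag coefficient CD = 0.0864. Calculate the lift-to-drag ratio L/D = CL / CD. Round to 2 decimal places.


Step 1: L/D = CL / CD = 0.79 / 0.0864
Step 2: L/D = 9.14

9.14


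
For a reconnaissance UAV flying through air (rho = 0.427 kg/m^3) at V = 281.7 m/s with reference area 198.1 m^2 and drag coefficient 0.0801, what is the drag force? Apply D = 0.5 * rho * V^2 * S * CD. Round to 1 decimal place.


Step 1: Dynamic pressure q = 0.5 * 0.427 * 281.7^2 = 16942.269 Pa
Step 2: Drag D = q * S * CD = 16942.269 * 198.1 * 0.0801
Step 3: D = 268836.7 N

268836.7


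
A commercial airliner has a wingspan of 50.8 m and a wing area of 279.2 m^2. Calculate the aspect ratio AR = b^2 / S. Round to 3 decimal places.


Step 1: b^2 = 50.8^2 = 2580.64
Step 2: AR = 2580.64 / 279.2 = 9.243

9.243


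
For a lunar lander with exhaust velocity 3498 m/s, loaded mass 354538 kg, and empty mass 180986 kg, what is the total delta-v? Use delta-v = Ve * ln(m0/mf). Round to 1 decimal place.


Step 1: Mass ratio m0/mf = 354538 / 180986 = 1.958925
Step 2: ln(1.958925) = 0.672396
Step 3: delta-v = 3498 * 0.672396 = 2352.0 m/s

2352.0


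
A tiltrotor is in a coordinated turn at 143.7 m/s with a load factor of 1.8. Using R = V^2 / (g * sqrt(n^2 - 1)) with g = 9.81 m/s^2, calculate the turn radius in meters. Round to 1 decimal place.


Step 1: V^2 = 143.7^2 = 20649.69
Step 2: n^2 - 1 = 1.8^2 - 1 = 2.24
Step 3: sqrt(2.24) = 1.496663
Step 4: R = 20649.69 / (9.81 * 1.496663) = 1406.4 m

1406.4


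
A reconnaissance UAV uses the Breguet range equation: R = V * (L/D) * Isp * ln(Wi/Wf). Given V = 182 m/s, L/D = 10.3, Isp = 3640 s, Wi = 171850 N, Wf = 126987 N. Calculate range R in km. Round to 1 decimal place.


Step 1: Coefficient = V * (L/D) * Isp = 182 * 10.3 * 3640 = 6823544.0 m
Step 2: Wi/Wf = 171850 / 126987 = 1.353288
Step 3: ln(1.353288) = 0.302537
Step 4: R = 6823544.0 * 0.302537 = 2064376.5 m = 2064.4 km

2064.4


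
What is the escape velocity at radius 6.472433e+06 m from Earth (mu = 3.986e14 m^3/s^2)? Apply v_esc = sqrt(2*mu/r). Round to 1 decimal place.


Step 1: 2*mu/r = 2 * 3.986e14 / 6.472433e+06 = 123168521.0183
Step 2: v_esc = sqrt(123168521.0183) = 11098.1 m/s

11098.1


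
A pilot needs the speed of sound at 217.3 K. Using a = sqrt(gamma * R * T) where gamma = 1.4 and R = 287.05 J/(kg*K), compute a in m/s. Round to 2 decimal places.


Step 1: gamma * R * T = 1.4 * 287.05 * 217.3 = 87326.351
Step 2: a = sqrt(87326.351) = 295.51 m/s

295.51


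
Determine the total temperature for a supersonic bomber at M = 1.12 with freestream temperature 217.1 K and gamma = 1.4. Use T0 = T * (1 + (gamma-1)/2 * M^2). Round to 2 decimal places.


Step 1: (gamma-1)/2 = 0.2
Step 2: M^2 = 1.2544
Step 3: 1 + 0.2 * 1.2544 = 1.25088
Step 4: T0 = 217.1 * 1.25088 = 271.57 K

271.57


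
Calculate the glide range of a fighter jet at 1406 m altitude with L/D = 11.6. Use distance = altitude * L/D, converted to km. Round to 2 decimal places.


Step 1: Glide distance = altitude * L/D = 1406 * 11.6 = 16309.6 m
Step 2: Convert to km: 16309.6 / 1000 = 16.31 km

16.31


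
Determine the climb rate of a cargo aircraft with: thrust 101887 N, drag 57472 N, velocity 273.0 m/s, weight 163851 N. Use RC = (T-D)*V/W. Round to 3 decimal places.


Step 1: Excess thrust = T - D = 101887 - 57472 = 44415 N
Step 2: Excess power = 44415 * 273.0 = 12125295.0 W
Step 3: RC = 12125295.0 / 163851 = 74.002 m/s

74.002


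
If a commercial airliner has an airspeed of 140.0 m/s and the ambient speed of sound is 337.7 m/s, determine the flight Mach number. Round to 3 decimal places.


Step 1: M = V / a = 140.0 / 337.7
Step 2: M = 0.415

0.415


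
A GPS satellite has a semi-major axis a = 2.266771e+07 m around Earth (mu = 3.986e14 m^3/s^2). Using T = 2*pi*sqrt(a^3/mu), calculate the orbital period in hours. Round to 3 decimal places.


Step 1: a^3 / mu = 1.164724e+22 / 3.986e14 = 2.922037e+07
Step 2: sqrt(2.922037e+07) = 5405.5865 s
Step 3: T = 2*pi * 5405.5865 = 33964.3 s
Step 4: T in hours = 33964.3 / 3600 = 9.435 hours

9.435


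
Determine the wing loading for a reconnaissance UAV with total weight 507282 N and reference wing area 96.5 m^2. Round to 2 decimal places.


Step 1: Wing loading = W / S = 507282 / 96.5
Step 2: Wing loading = 5256.81 N/m^2

5256.81


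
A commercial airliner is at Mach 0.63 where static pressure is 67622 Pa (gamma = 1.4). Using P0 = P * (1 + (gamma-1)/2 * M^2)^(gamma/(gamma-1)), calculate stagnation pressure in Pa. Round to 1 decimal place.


Step 1: (gamma-1)/2 * M^2 = 0.2 * 0.3969 = 0.07938
Step 2: 1 + 0.07938 = 1.07938
Step 3: Exponent gamma/(gamma-1) = 3.5
Step 4: P0 = 67622 * 1.07938^3.5 = 88348.3 Pa

88348.3


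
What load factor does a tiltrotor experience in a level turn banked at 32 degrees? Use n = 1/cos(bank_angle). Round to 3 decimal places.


Step 1: Convert 32 degrees to radians = 0.558505
Step 2: cos(32 deg) = 0.848048
Step 3: n = 1 / 0.848048 = 1.179

1.179


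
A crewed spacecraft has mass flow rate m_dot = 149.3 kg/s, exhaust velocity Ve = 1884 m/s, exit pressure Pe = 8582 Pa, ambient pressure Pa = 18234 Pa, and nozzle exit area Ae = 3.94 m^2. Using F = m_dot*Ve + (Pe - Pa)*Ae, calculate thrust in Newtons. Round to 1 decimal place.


Step 1: Momentum thrust = m_dot * Ve = 149.3 * 1884 = 281281.2 N
Step 2: Pressure thrust = (Pe - Pa) * Ae = (8582 - 18234) * 3.94 = -38028.88 N
Step 3: Total thrust F = 281281.2 + -38028.88 = 243252.3 N

243252.3


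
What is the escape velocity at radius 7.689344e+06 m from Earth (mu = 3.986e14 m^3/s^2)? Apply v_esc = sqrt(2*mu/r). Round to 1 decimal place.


Step 1: 2*mu/r = 2 * 3.986e14 / 7.689344e+06 = 103675944.2678
Step 2: v_esc = sqrt(103675944.2678) = 10182.1 m/s

10182.1


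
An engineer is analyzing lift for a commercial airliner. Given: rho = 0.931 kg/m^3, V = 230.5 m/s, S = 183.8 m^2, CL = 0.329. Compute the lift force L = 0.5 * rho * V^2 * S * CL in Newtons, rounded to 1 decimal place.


Step 1: Calculate dynamic pressure q = 0.5 * 0.931 * 230.5^2 = 0.5 * 0.931 * 53130.25 = 24732.1314 Pa
Step 2: Multiply by wing area and lift coefficient: L = 24732.1314 * 183.8 * 0.329
Step 3: L = 4545765.7467 * 0.329 = 1495556.9 N

1495556.9


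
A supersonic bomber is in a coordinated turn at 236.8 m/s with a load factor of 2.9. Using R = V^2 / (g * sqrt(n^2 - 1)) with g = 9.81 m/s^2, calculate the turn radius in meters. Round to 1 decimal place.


Step 1: V^2 = 236.8^2 = 56074.24
Step 2: n^2 - 1 = 2.9^2 - 1 = 7.41
Step 3: sqrt(7.41) = 2.722132
Step 4: R = 56074.24 / (9.81 * 2.722132) = 2099.8 m

2099.8


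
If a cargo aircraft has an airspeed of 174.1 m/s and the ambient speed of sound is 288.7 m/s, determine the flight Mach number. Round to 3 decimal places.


Step 1: M = V / a = 174.1 / 288.7
Step 2: M = 0.603

0.603


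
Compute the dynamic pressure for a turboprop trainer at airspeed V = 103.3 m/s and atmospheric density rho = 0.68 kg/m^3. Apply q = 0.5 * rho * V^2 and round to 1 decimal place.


Step 1: V^2 = 103.3^2 = 10670.89
Step 2: q = 0.5 * 0.68 * 10670.89
Step 3: q = 3628.1 Pa

3628.1


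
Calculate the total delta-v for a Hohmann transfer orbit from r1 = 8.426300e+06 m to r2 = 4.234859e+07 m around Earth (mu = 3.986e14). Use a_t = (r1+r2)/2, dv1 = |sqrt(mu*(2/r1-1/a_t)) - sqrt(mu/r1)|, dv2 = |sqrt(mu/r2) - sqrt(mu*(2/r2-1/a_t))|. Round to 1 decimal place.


Step 1: Transfer semi-major axis a_t = (8.426300e+06 + 4.234859e+07) / 2 = 2.538744e+07 m
Step 2: v1 (circular at r1) = sqrt(mu/r1) = 6877.81 m/s
Step 3: v_t1 = sqrt(mu*(2/r1 - 1/a_t)) = 8883.01 m/s
Step 4: dv1 = |8883.01 - 6877.81| = 2005.2 m/s
Step 5: v2 (circular at r2) = 3067.96 m/s, v_t2 = 1767.49 m/s
Step 6: dv2 = |3067.96 - 1767.49| = 1300.46 m/s
Step 7: Total delta-v = 2005.2 + 1300.46 = 3305.7 m/s

3305.7


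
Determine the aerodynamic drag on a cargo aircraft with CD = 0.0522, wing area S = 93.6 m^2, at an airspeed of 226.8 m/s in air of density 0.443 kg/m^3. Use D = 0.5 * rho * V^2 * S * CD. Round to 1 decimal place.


Step 1: Dynamic pressure q = 0.5 * 0.443 * 226.8^2 = 11393.5702 Pa
Step 2: Drag D = q * S * CD = 11393.5702 * 93.6 * 0.0522
Step 3: D = 55668.1 N

55668.1


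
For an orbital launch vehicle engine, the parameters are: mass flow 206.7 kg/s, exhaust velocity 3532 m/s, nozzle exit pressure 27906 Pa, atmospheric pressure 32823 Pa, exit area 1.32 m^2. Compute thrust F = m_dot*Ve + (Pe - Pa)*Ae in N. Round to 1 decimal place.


Step 1: Momentum thrust = m_dot * Ve = 206.7 * 3532 = 730064.4 N
Step 2: Pressure thrust = (Pe - Pa) * Ae = (27906 - 32823) * 1.32 = -6490.44 N
Step 3: Total thrust F = 730064.4 + -6490.44 = 723574.0 N

723574.0


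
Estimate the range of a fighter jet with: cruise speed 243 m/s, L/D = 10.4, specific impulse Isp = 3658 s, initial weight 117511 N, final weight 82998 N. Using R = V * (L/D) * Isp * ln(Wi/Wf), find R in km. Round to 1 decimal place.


Step 1: Coefficient = V * (L/D) * Isp = 243 * 10.4 * 3658 = 9244497.6 m
Step 2: Wi/Wf = 117511 / 82998 = 1.415829
Step 3: ln(1.415829) = 0.347715
Step 4: R = 9244497.6 * 0.347715 = 3214454.5 m = 3214.5 km

3214.5


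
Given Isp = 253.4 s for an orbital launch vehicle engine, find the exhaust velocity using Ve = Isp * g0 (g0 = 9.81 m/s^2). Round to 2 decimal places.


Step 1: Ve = Isp * g0 = 253.4 * 9.81
Step 2: Ve = 2485.85 m/s

2485.85


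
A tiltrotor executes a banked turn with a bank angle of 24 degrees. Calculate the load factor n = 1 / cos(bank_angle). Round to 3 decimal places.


Step 1: Convert 24 degrees to radians = 0.418879
Step 2: cos(24 deg) = 0.913545
Step 3: n = 1 / 0.913545 = 1.095

1.095


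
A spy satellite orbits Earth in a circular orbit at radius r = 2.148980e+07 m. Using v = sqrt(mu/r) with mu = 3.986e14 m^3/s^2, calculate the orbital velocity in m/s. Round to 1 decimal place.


Step 1: mu / r = 3.986e14 / 2.148980e+07 = 18548334.5587
Step 2: v = sqrt(18548334.5587) = 4306.8 m/s

4306.8


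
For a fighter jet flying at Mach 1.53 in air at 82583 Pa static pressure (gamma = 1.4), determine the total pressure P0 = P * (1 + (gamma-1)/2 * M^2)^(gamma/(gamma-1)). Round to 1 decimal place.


Step 1: (gamma-1)/2 * M^2 = 0.2 * 2.3409 = 0.46818
Step 2: 1 + 0.46818 = 1.46818
Step 3: Exponent gamma/(gamma-1) = 3.5
Step 4: P0 = 82583 * 1.46818^3.5 = 316678.2 Pa

316678.2


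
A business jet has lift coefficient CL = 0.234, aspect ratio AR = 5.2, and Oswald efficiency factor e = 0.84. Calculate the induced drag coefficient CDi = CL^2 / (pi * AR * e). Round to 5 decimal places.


Step 1: CL^2 = 0.234^2 = 0.054756
Step 2: pi * AR * e = 3.14159 * 5.2 * 0.84 = 13.722477
Step 3: CDi = 0.054756 / 13.722477 = 0.00399

0.00399


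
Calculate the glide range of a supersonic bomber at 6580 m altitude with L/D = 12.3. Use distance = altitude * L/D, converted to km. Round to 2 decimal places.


Step 1: Glide distance = altitude * L/D = 6580 * 12.3 = 80934.0 m
Step 2: Convert to km: 80934.0 / 1000 = 80.93 km

80.93


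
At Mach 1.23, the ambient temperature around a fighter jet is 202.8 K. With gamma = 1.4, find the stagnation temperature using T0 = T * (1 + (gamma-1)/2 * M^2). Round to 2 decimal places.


Step 1: (gamma-1)/2 = 0.2
Step 2: M^2 = 1.5129
Step 3: 1 + 0.2 * 1.5129 = 1.30258
Step 4: T0 = 202.8 * 1.30258 = 264.16 K

264.16


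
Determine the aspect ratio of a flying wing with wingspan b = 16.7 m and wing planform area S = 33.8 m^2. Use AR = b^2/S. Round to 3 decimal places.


Step 1: b^2 = 16.7^2 = 278.89
Step 2: AR = 278.89 / 33.8 = 8.251

8.251


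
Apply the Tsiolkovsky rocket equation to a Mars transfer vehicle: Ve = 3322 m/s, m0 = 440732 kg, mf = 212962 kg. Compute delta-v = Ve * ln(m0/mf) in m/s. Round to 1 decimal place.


Step 1: Mass ratio m0/mf = 440732 / 212962 = 2.069534
Step 2: ln(2.069534) = 0.727323
Step 3: delta-v = 3322 * 0.727323 = 2416.2 m/s

2416.2


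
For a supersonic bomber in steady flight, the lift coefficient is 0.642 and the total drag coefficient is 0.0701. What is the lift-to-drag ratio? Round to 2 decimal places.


Step 1: L/D = CL / CD = 0.642 / 0.0701
Step 2: L/D = 9.16

9.16


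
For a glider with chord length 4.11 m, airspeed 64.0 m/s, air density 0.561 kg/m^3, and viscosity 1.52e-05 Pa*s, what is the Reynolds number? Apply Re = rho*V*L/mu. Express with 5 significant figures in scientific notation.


Step 1: Numerator = rho * V * L = 0.561 * 64.0 * 4.11 = 147.56544
Step 2: Re = 147.56544 / 1.52e-05
Step 3: Re = 9.7083e+06

9.7083e+06


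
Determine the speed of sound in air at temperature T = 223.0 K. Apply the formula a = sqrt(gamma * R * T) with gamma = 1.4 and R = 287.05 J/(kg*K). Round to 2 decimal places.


Step 1: gamma * R * T = 1.4 * 287.05 * 223.0 = 89617.01
Step 2: a = sqrt(89617.01) = 299.36 m/s

299.36


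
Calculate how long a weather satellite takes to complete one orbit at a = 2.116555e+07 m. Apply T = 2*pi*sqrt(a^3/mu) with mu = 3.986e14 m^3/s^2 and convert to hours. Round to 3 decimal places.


Step 1: a^3 / mu = 9.481754e+21 / 3.986e14 = 2.378764e+07
Step 2: sqrt(2.378764e+07) = 4877.2576 s
Step 3: T = 2*pi * 4877.2576 = 30644.71 s
Step 4: T in hours = 30644.71 / 3600 = 8.512 hours

8.512


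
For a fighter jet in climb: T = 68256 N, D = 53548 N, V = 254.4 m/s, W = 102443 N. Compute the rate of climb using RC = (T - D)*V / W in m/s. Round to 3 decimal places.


Step 1: Excess thrust = T - D = 68256 - 53548 = 14708 N
Step 2: Excess power = 14708 * 254.4 = 3741715.2 W
Step 3: RC = 3741715.2 / 102443 = 36.525 m/s

36.525


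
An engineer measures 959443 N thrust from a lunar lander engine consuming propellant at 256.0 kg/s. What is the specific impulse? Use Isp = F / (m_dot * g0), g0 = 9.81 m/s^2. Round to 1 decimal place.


Step 1: m_dot * g0 = 256.0 * 9.81 = 2511.36
Step 2: Isp = 959443 / 2511.36 = 382.0 s

382.0


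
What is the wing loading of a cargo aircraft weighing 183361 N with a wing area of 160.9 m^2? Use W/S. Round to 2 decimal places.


Step 1: Wing loading = W / S = 183361 / 160.9
Step 2: Wing loading = 1139.60 N/m^2

1139.60


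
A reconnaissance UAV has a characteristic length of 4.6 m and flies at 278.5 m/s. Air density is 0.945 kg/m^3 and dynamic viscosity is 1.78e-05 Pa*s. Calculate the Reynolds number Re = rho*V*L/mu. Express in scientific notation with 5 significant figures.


Step 1: Numerator = rho * V * L = 0.945 * 278.5 * 4.6 = 1210.6395
Step 2: Re = 1210.6395 / 1.78e-05
Step 3: Re = 6.8013e+07

6.8013e+07


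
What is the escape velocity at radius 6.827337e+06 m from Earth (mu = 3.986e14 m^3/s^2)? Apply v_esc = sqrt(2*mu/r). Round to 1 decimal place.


Step 1: 2*mu/r = 2 * 3.986e14 / 6.827337e+06 = 116765878.1162
Step 2: v_esc = sqrt(116765878.1162) = 10805.8 m/s

10805.8


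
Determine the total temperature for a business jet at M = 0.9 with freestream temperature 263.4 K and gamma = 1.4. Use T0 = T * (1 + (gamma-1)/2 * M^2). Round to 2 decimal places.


Step 1: (gamma-1)/2 = 0.2
Step 2: M^2 = 0.81
Step 3: 1 + 0.2 * 0.81 = 1.162
Step 4: T0 = 263.4 * 1.162 = 306.07 K

306.07


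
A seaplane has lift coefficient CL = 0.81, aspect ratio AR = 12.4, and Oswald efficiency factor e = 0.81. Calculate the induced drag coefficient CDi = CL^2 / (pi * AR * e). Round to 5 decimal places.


Step 1: CL^2 = 0.81^2 = 0.6561
Step 2: pi * AR * e = 3.14159 * 12.4 * 0.81 = 31.554157
Step 3: CDi = 0.6561 / 31.554157 = 0.02079

0.02079


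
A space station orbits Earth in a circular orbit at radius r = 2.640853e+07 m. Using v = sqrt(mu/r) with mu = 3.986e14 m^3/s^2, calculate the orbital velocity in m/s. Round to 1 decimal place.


Step 1: mu / r = 3.986e14 / 2.640853e+07 = 15093608.0123
Step 2: v = sqrt(15093608.0123) = 3885.0 m/s

3885.0


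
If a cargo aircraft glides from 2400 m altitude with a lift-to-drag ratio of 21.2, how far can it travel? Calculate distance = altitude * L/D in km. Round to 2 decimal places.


Step 1: Glide distance = altitude * L/D = 2400 * 21.2 = 50880.0 m
Step 2: Convert to km: 50880.0 / 1000 = 50.88 km

50.88


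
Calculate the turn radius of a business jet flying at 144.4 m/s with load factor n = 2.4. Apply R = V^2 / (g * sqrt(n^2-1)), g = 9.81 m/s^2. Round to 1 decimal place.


Step 1: V^2 = 144.4^2 = 20851.36
Step 2: n^2 - 1 = 2.4^2 - 1 = 4.76
Step 3: sqrt(4.76) = 2.181742
Step 4: R = 20851.36 / (9.81 * 2.181742) = 974.2 m

974.2


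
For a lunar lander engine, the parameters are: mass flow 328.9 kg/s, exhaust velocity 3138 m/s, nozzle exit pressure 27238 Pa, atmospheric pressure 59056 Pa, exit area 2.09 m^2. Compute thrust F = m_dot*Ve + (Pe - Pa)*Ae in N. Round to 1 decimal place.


Step 1: Momentum thrust = m_dot * Ve = 328.9 * 3138 = 1032088.2 N
Step 2: Pressure thrust = (Pe - Pa) * Ae = (27238 - 59056) * 2.09 = -66499.62 N
Step 3: Total thrust F = 1032088.2 + -66499.62 = 965588.6 N

965588.6


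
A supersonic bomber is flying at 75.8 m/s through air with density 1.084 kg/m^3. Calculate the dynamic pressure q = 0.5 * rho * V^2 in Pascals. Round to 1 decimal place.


Step 1: V^2 = 75.8^2 = 5745.64
Step 2: q = 0.5 * 1.084 * 5745.64
Step 3: q = 3114.1 Pa

3114.1
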